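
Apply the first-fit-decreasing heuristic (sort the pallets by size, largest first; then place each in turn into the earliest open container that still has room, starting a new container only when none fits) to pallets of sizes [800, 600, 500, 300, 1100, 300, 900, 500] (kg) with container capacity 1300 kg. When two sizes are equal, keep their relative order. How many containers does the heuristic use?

Sorted descending: 1100, 900, 800, 600, 500, 500, 300, 300.
  1100 → container 1 (new)  [load 1100/1300]
  900 → container 2 (new)  [load 900/1300]
  800 → container 3 (new)  [load 800/1300]
  600 → container 4 (new)  [load 600/1300]
  500 → container 3  [load 1300/1300]
  500 → container 4  [load 1100/1300]
  300 → container 2  [load 1200/1300]
  300 → container 5 (new)  [load 300/1300]
5 containers opened.

5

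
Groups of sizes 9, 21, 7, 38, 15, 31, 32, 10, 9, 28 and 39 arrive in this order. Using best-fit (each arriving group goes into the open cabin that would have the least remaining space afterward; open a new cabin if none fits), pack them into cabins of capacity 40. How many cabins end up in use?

  9 → cabin 1 (new)  [load 9/40]
  21 → cabin 1  [load 30/40]
  7 → cabin 1  [load 37/40]
  38 → cabin 2 (new)  [load 38/40]
  15 → cabin 3 (new)  [load 15/40]
  31 → cabin 4 (new)  [load 31/40]
  32 → cabin 5 (new)  [load 32/40]
  10 → cabin 3  [load 25/40]
  9 → cabin 4  [load 40/40]
  28 → cabin 6 (new)  [load 28/40]
  39 → cabin 7 (new)  [load 39/40]
7 cabins opened.

7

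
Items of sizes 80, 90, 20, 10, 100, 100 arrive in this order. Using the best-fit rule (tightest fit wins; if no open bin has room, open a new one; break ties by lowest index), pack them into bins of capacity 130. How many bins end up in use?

4

  80 → bin 1 (new)  [load 80/130]
  90 → bin 2 (new)  [load 90/130]
  20 → bin 2  [load 110/130]
  10 → bin 2  [load 120/130]
  100 → bin 3 (new)  [load 100/130]
  100 → bin 4 (new)  [load 100/130]
4 bins opened.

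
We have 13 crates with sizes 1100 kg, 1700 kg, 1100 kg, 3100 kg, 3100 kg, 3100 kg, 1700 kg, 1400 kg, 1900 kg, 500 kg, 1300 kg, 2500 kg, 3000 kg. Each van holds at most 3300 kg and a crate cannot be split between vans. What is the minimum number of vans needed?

9

Total = 3100 + 3100 + 3100 + 3000 + 2500 + 1900 + 1700 + 1700 + 1400 + 1300 + 1100 + 1100 + 500 = 25500 kg.
Lower bound: ⌈25500/3300⌉ = 8 vans.
A packing using 9 vans:
  van 1: 3100 = 3100
  van 2: 3100 = 3100
  van 3: 3100 = 3100
  van 4: 3000 = 3000
  van 5: 2500 + 500 = 3000
  van 6: 1900 + 1400 = 3300
  van 7: 1700 + 1300 = 3000
  van 8: 1700 + 1100 = 2800
  van 9: 1100 = 1100
No arrangement into 8 vans stays within capacity, so 9 is optimal.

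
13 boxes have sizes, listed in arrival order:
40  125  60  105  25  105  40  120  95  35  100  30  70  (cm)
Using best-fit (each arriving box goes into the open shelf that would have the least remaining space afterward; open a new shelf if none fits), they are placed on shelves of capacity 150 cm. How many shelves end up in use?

  40 → shelf 1 (new)  [load 40/150]
  125 → shelf 2 (new)  [load 125/150]
  60 → shelf 1  [load 100/150]
  105 → shelf 3 (new)  [load 105/150]
  25 → shelf 2  [load 150/150]
  105 → shelf 4 (new)  [load 105/150]
  40 → shelf 3  [load 145/150]
  120 → shelf 5 (new)  [load 120/150]
  95 → shelf 6 (new)  [load 95/150]
  35 → shelf 4  [load 140/150]
  100 → shelf 7 (new)  [load 100/150]
  30 → shelf 5  [load 150/150]
  70 → shelf 8 (new)  [load 70/150]
8 shelves opened.

8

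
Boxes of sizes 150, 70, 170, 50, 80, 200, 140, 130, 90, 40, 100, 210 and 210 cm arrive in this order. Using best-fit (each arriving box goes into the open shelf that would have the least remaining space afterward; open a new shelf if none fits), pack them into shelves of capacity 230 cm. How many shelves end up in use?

  150 → shelf 1 (new)  [load 150/230]
  70 → shelf 1  [load 220/230]
  170 → shelf 2 (new)  [load 170/230]
  50 → shelf 2  [load 220/230]
  80 → shelf 3 (new)  [load 80/230]
  200 → shelf 4 (new)  [load 200/230]
  140 → shelf 3  [load 220/230]
  130 → shelf 5 (new)  [load 130/230]
  90 → shelf 5  [load 220/230]
  40 → shelf 6 (new)  [load 40/230]
  100 → shelf 6  [load 140/230]
  210 → shelf 7 (new)  [load 210/230]
  210 → shelf 8 (new)  [load 210/230]
8 shelves opened.

8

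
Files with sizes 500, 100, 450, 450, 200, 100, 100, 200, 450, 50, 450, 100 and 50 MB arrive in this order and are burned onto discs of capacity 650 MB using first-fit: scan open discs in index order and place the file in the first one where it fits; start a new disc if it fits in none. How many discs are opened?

5

  500 → disc 1 (new)  [load 500/650]
  100 → disc 1  [load 600/650]
  450 → disc 2 (new)  [load 450/650]
  450 → disc 3 (new)  [load 450/650]
  200 → disc 2  [load 650/650]
  100 → disc 3  [load 550/650]
  100 → disc 3  [load 650/650]
  200 → disc 4 (new)  [load 200/650]
  450 → disc 4  [load 650/650]
  50 → disc 1  [load 650/650]
  450 → disc 5 (new)  [load 450/650]
  100 → disc 5  [load 550/650]
  50 → disc 5  [load 600/650]
5 discs opened.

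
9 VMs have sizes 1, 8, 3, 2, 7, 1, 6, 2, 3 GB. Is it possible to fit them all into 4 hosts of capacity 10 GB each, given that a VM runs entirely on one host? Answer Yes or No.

A valid assignment using 4 hosts:
  host 1: 8 + 2 = 10
  host 2: 7 + 3 = 10
  host 3: 6 + 3 + 1 = 10
  host 4: 2 + 1 = 3
Every load is within 10 GB, so 4 hosts suffice.

Yes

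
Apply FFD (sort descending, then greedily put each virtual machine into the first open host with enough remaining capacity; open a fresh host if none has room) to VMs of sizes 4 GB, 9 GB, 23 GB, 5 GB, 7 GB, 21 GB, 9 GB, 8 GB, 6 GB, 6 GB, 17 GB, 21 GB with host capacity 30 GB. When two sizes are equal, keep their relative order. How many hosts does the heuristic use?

Sorted descending: 23, 21, 21, 17, 9, 9, 8, 7, 6, 6, 5, 4.
  23 → host 1 (new)  [load 23/30]
  21 → host 2 (new)  [load 21/30]
  21 → host 3 (new)  [load 21/30]
  17 → host 4 (new)  [load 17/30]
  9 → host 2  [load 30/30]
  9 → host 3  [load 30/30]
  8 → host 4  [load 25/30]
  7 → host 1  [load 30/30]
  6 → host 5 (new)  [load 6/30]
  6 → host 5  [load 12/30]
  5 → host 4  [load 30/30]
  4 → host 5  [load 16/30]
5 hosts opened.

5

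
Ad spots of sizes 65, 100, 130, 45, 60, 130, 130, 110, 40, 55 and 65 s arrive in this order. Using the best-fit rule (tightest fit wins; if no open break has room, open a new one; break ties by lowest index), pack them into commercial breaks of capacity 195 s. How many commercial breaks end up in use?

  65 → break 1 (new)  [load 65/195]
  100 → break 1  [load 165/195]
  130 → break 2 (new)  [load 130/195]
  45 → break 2  [load 175/195]
  60 → break 3 (new)  [load 60/195]
  130 → break 3  [load 190/195]
  130 → break 4 (new)  [load 130/195]
  110 → break 5 (new)  [load 110/195]
  40 → break 4  [load 170/195]
  55 → break 5  [load 165/195]
  65 → break 6 (new)  [load 65/195]
6 commercial breaks opened.

6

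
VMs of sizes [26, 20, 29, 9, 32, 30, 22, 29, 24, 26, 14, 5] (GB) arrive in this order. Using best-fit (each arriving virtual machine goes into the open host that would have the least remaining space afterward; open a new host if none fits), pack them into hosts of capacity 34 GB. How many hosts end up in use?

10

  26 → host 1 (new)  [load 26/34]
  20 → host 2 (new)  [load 20/34]
  29 → host 3 (new)  [load 29/34]
  9 → host 2  [load 29/34]
  32 → host 4 (new)  [load 32/34]
  30 → host 5 (new)  [load 30/34]
  22 → host 6 (new)  [load 22/34]
  29 → host 7 (new)  [load 29/34]
  24 → host 8 (new)  [load 24/34]
  26 → host 9 (new)  [load 26/34]
  14 → host 10 (new)  [load 14/34]
  5 → host 2  [load 34/34]
10 hosts opened.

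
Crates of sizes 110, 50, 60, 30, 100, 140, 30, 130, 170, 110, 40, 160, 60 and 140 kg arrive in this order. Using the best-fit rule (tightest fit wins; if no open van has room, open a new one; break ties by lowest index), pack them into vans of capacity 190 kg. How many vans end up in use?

8

  110 → van 1 (new)  [load 110/190]
  50 → van 1  [load 160/190]
  60 → van 2 (new)  [load 60/190]
  30 → van 1  [load 190/190]
  100 → van 2  [load 160/190]
  140 → van 3 (new)  [load 140/190]
  30 → van 2  [load 190/190]
  130 → van 4 (new)  [load 130/190]
  170 → van 5 (new)  [load 170/190]
  110 → van 6 (new)  [load 110/190]
  40 → van 3  [load 180/190]
  160 → van 7 (new)  [load 160/190]
  60 → van 4  [load 190/190]
  140 → van 8 (new)  [load 140/190]
8 vans opened.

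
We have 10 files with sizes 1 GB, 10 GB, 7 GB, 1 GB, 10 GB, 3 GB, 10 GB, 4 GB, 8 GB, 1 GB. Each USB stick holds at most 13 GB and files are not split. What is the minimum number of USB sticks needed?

Total = 10 + 10 + 10 + 8 + 7 + 4 + 3 + 1 + 1 + 1 = 55 GB.
Lower bound: ⌈55/13⌉ = 5 USB sticks.
A packing using 5 USB sticks:
  USB stick 1: 10 + 3 = 13
  USB stick 2: 10 + 1 + 1 + 1 = 13
  USB stick 3: 10 = 10
  USB stick 4: 8 + 4 = 12
  USB stick 5: 7 = 7
This matches the lower bound, so 5 is optimal.

5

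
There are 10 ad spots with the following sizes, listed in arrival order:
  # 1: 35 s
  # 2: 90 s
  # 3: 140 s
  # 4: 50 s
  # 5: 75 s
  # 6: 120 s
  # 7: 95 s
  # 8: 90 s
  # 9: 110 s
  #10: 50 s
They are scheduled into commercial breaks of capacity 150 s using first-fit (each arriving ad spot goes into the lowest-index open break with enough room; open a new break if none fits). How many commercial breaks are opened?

  35 → break 1 (new)  [load 35/150]
  90 → break 1  [load 125/150]
  140 → break 2 (new)  [load 140/150]
  50 → break 3 (new)  [load 50/150]
  75 → break 3  [load 125/150]
  120 → break 4 (new)  [load 120/150]
  95 → break 5 (new)  [load 95/150]
  90 → break 6 (new)  [load 90/150]
  110 → break 7 (new)  [load 110/150]
  50 → break 5  [load 145/150]
7 commercial breaks opened.

7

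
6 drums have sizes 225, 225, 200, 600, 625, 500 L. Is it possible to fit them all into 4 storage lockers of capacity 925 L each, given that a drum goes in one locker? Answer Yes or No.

A valid assignment using 3 storage lockers:
  locker 1: 625 + 225 = 850
  locker 2: 600 + 225 = 825
  locker 3: 500 + 200 = 700
That uses only 3 ≤ 4, so 4 storage lockers are enough.

Yes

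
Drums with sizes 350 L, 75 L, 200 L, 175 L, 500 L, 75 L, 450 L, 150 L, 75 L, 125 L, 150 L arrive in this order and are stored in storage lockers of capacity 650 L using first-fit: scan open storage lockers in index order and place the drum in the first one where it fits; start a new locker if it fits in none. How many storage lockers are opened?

4

  350 → locker 1 (new)  [load 350/650]
  75 → locker 1  [load 425/650]
  200 → locker 1  [load 625/650]
  175 → locker 2 (new)  [load 175/650]
  500 → locker 3 (new)  [load 500/650]
  75 → locker 2  [load 250/650]
  450 → locker 4 (new)  [load 450/650]
  150 → locker 2  [load 400/650]
  75 → locker 2  [load 475/650]
  125 → locker 2  [load 600/650]
  150 → locker 3  [load 650/650]
4 storage lockers opened.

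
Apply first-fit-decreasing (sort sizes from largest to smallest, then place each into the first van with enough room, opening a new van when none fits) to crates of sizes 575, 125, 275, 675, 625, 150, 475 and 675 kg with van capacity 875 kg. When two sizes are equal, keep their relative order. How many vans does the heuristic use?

5

Sorted descending: 675, 675, 625, 575, 475, 275, 150, 125.
  675 → van 1 (new)  [load 675/875]
  675 → van 2 (new)  [load 675/875]
  625 → van 3 (new)  [load 625/875]
  575 → van 4 (new)  [load 575/875]
  475 → van 5 (new)  [load 475/875]
  275 → van 4  [load 850/875]
  150 → van 1  [load 825/875]
  125 → van 2  [load 800/875]
5 vans opened.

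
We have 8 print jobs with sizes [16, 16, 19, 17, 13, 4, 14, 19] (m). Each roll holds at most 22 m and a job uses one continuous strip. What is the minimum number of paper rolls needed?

Total = 19 + 19 + 17 + 16 + 16 + 14 + 13 + 4 = 118 m.
Lower bound: ⌈118/22⌉ = 6 paper rolls.
Also, 7 print jobs each exceed 11 m, and no two of those can share a roll, so at least 7 paper rolls are needed.
A packing using 7 paper rolls:
  roll 1: 19 = 19
  roll 2: 19 = 19
  roll 3: 17 + 4 = 21
  roll 4: 16 = 16
  roll 5: 16 = 16
  roll 6: 14 = 14
  roll 7: 13 = 13
This matches the lower bound, so 7 is optimal.

7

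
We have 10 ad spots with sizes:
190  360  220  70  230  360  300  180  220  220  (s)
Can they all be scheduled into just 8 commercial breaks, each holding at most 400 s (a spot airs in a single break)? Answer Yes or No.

Yes

A valid assignment using 8 commercial breaks:
  break 1: 360 = 360
  break 2: 360 = 360
  break 3: 300 + 70 = 370
  break 4: 230 = 230
  break 5: 220 + 180 = 400
  break 6: 220 = 220
  break 7: 220 = 220
  break 8: 190 = 190
Every load is within 400 s, so 8 commercial breaks suffice.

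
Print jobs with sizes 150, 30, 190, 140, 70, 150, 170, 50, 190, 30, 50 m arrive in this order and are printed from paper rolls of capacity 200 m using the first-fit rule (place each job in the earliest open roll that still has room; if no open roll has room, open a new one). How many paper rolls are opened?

7

  150 → roll 1 (new)  [load 150/200]
  30 → roll 1  [load 180/200]
  190 → roll 2 (new)  [load 190/200]
  140 → roll 3 (new)  [load 140/200]
  70 → roll 4 (new)  [load 70/200]
  150 → roll 5 (new)  [load 150/200]
  170 → roll 6 (new)  [load 170/200]
  50 → roll 3  [load 190/200]
  190 → roll 7 (new)  [load 190/200]
  30 → roll 4  [load 100/200]
  50 → roll 4  [load 150/200]
7 paper rolls opened.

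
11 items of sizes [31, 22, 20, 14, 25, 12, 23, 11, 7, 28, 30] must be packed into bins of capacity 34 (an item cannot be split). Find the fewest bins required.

Total = 31 + 30 + 28 + 25 + 23 + 22 + 20 + 14 + 12 + 11 + 7 = 223.
Lower bound: ⌈223/34⌉ = 7 bins.
A packing using 7 bins:
  bin 1: 31 = 31
  bin 2: 30 = 30
  bin 3: 28 = 28
  bin 4: 25 + 7 = 32
  bin 5: 23 + 11 = 34
  bin 6: 22 + 12 = 34
  bin 7: 20 + 14 = 34
This matches the lower bound, so 7 is optimal.

7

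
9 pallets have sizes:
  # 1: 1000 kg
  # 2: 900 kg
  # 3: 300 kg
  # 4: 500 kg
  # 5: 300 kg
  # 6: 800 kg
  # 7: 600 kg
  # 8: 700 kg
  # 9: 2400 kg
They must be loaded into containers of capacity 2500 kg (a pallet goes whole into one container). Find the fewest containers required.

4

Total = 2400 + 1000 + 900 + 800 + 700 + 600 + 500 + 300 + 300 = 7500 kg.
Lower bound: ⌈7500/2500⌉ = 3 containers.
A packing using 4 containers:
  container 1: 2400 = 2400
  container 2: 1000 + 900 + 600 = 2500
  container 3: 800 + 700 + 500 + 300 = 2300
  container 4: 300 = 300
No arrangement into 3 containers stays within capacity, so 4 is optimal.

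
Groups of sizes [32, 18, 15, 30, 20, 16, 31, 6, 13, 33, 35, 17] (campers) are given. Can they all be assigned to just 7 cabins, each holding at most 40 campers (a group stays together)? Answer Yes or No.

Total = 266 campers; ⌈266/40⌉ = 7.
The bound of 7 does not rule out 7, but exhaustive search shows no assignment into 7 cabins of capacity 40 campers exists — the minimum is 8.

No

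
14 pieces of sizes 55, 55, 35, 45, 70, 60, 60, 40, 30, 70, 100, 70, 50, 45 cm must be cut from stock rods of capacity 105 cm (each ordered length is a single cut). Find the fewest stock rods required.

8

Total = 100 + 70 + 70 + 70 + 60 + 60 + 55 + 55 + 50 + 45 + 45 + 40 + 35 + 30 = 785 cm.
Lower bound: ⌈785/105⌉ = 8 stock rods.
A packing using 8 stock rods:
  stock rod 1: 100 = 100
  stock rod 2: 70 + 35 = 105
  stock rod 3: 70 + 30 = 100
  stock rod 4: 70 = 70
  stock rod 5: 60 + 45 = 105
  stock rod 6: 60 + 45 = 105
  stock rod 7: 55 + 50 = 105
  stock rod 8: 55 + 40 = 95
This matches the lower bound, so 8 is optimal.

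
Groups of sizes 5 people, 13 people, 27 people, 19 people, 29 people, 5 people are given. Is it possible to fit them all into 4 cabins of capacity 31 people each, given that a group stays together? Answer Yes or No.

Yes

A valid assignment using 4 cabins:
  cabin 1: 29 = 29
  cabin 2: 27 = 27
  cabin 3: 19 + 5 + 5 = 29
  cabin 4: 13 = 13
Every load is within 31 people, so 4 cabins suffice.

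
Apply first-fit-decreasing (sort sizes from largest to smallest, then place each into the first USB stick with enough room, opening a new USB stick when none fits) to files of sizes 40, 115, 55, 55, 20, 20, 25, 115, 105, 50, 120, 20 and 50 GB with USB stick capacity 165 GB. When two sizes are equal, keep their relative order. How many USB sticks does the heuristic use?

5

Sorted descending: 120, 115, 115, 105, 55, 55, 50, 50, 40, 25, 20, 20, 20.
  120 → USB stick 1 (new)  [load 120/165]
  115 → USB stick 2 (new)  [load 115/165]
  115 → USB stick 3 (new)  [load 115/165]
  105 → USB stick 4 (new)  [load 105/165]
  55 → USB stick 4  [load 160/165]
  55 → USB stick 5 (new)  [load 55/165]
  50 → USB stick 2  [load 165/165]
  50 → USB stick 3  [load 165/165]
  40 → USB stick 1  [load 160/165]
  25 → USB stick 5  [load 80/165]
  20 → USB stick 5  [load 100/165]
  20 → USB stick 5  [load 120/165]
  20 → USB stick 5  [load 140/165]
5 USB sticks opened.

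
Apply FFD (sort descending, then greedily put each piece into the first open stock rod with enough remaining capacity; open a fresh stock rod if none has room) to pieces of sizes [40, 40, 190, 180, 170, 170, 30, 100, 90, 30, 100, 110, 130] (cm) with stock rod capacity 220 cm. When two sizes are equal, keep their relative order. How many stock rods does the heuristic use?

7

Sorted descending: 190, 180, 170, 170, 130, 110, 100, 100, 90, 40, 40, 30, 30.
  190 → stock rod 1 (new)  [load 190/220]
  180 → stock rod 2 (new)  [load 180/220]
  170 → stock rod 3 (new)  [load 170/220]
  170 → stock rod 4 (new)  [load 170/220]
  130 → stock rod 5 (new)  [load 130/220]
  110 → stock rod 6 (new)  [load 110/220]
  100 → stock rod 6  [load 210/220]
  100 → stock rod 7 (new)  [load 100/220]
  90 → stock rod 5  [load 220/220]
  40 → stock rod 2  [load 220/220]
  40 → stock rod 3  [load 210/220]
  30 → stock rod 1  [load 220/220]
  30 → stock rod 4  [load 200/220]
7 stock rods opened.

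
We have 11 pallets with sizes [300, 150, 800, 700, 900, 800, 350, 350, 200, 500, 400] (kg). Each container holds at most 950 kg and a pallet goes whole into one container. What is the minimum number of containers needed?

Total = 900 + 800 + 800 + 700 + 500 + 400 + 350 + 350 + 300 + 200 + 150 = 5450 kg.
Lower bound: ⌈5450/950⌉ = 6 containers.
A packing using 7 containers:
  container 1: 900 = 900
  container 2: 800 + 150 = 950
  container 3: 800 = 800
  container 4: 700 + 200 = 900
  container 5: 500 + 400 = 900
  container 6: 350 + 350 = 700
  container 7: 300 = 300
No arrangement into 6 containers stays within capacity, so 7 is optimal.

7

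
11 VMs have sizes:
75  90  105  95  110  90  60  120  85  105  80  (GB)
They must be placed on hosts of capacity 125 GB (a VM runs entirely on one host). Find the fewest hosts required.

Total = 120 + 110 + 105 + 105 + 95 + 90 + 90 + 85 + 80 + 75 + 60 = 1015 GB.
Lower bound: ⌈1015/125⌉ = 9 hosts.
Also, 10 VMs each exceed 125/2 GB, and no two of those can share a host, so at least 10 hosts are needed.
A packing using 11 hosts:
  host 1: 120 = 120
  host 2: 110 = 110
  host 3: 105 = 105
  host 4: 105 = 105
  host 5: 95 = 95
  host 6: 90 = 90
  host 7: 90 = 90
  host 8: 85 = 85
  host 9: 80 = 80
  host 10: 75 = 75
  host 11: 60 = 60
No arrangement into 10 hosts stays within capacity, so 11 is optimal.

11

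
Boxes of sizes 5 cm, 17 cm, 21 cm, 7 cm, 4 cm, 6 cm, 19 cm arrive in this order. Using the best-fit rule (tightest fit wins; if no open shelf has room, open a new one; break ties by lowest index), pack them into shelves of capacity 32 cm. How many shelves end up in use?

3

  5 → shelf 1 (new)  [load 5/32]
  17 → shelf 1  [load 22/32]
  21 → shelf 2 (new)  [load 21/32]
  7 → shelf 1  [load 29/32]
  4 → shelf 2  [load 25/32]
  6 → shelf 2  [load 31/32]
  19 → shelf 3 (new)  [load 19/32]
3 shelves opened.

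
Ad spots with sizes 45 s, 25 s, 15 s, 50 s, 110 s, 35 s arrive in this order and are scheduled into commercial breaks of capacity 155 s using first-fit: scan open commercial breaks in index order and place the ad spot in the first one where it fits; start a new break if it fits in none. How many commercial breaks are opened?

2

  45 → break 1 (new)  [load 45/155]
  25 → break 1  [load 70/155]
  15 → break 1  [load 85/155]
  50 → break 1  [load 135/155]
  110 → break 2 (new)  [load 110/155]
  35 → break 2  [load 145/155]
2 commercial breaks opened.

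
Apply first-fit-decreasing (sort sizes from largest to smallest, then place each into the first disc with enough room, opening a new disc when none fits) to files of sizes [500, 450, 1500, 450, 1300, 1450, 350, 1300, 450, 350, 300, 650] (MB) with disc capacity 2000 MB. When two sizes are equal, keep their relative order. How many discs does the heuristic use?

5

Sorted descending: 1500, 1450, 1300, 1300, 650, 500, 450, 450, 450, 350, 350, 300.
  1500 → disc 1 (new)  [load 1500/2000]
  1450 → disc 2 (new)  [load 1450/2000]
  1300 → disc 3 (new)  [load 1300/2000]
  1300 → disc 4 (new)  [load 1300/2000]
  650 → disc 3  [load 1950/2000]
  500 → disc 1  [load 2000/2000]
  450 → disc 2  [load 1900/2000]
  450 → disc 4  [load 1750/2000]
  450 → disc 5 (new)  [load 450/2000]
  350 → disc 5  [load 800/2000]
  350 → disc 5  [load 1150/2000]
  300 → disc 5  [load 1450/2000]
5 discs opened.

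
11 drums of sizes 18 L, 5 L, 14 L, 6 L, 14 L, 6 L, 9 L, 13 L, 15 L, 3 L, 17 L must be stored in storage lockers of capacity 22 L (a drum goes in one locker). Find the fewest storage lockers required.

Total = 18 + 17 + 15 + 14 + 14 + 13 + 9 + 6 + 6 + 5 + 3 = 120 L.
Lower bound: ⌈120/22⌉ = 6 storage lockers.
A packing using 6 storage lockers:
  locker 1: 18 + 3 = 21
  locker 2: 17 + 5 = 22
  locker 3: 15 + 6 = 21
  locker 4: 14 + 6 = 20
  locker 5: 14 = 14
  locker 6: 13 + 9 = 22
This matches the lower bound, so 6 is optimal.

6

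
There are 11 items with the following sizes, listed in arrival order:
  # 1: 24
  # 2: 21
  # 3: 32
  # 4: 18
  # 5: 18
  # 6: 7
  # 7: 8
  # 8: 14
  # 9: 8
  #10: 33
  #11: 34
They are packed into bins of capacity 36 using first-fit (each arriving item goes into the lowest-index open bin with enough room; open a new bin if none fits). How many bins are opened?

7

  24 → bin 1 (new)  [load 24/36]
  21 → bin 2 (new)  [load 21/36]
  32 → bin 3 (new)  [load 32/36]
  18 → bin 4 (new)  [load 18/36]
  18 → bin 4  [load 36/36]
  7 → bin 1  [load 31/36]
  8 → bin 2  [load 29/36]
  14 → bin 5 (new)  [load 14/36]
  8 → bin 5  [load 22/36]
  33 → bin 6 (new)  [load 33/36]
  34 → bin 7 (new)  [load 34/36]
7 bins opened.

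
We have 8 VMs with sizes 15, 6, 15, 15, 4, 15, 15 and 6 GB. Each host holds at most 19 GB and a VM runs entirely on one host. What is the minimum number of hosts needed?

6

Total = 15 + 15 + 15 + 15 + 15 + 6 + 6 + 4 = 91 GB.
Lower bound: ⌈91/19⌉ = 5 hosts.
A packing using 6 hosts:
  host 1: 15 + 4 = 19
  host 2: 15 = 15
  host 3: 15 = 15
  host 4: 15 = 15
  host 5: 15 = 15
  host 6: 6 + 6 = 12
No arrangement into 5 hosts stays within capacity, so 6 is optimal.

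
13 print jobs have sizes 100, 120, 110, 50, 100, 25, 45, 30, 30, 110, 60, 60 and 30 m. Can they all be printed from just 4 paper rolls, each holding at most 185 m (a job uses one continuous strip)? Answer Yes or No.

Total = 870 m; ⌈870/185⌉ = 5.
At least 5 paper rolls are required, but only 4 are allowed.

No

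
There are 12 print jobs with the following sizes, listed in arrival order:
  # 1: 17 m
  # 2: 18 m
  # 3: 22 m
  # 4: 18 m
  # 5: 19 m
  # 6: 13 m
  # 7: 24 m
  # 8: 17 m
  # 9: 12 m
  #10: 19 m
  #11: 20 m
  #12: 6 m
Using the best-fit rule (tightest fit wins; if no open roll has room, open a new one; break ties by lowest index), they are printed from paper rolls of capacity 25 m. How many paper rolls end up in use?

10

  17 → roll 1 (new)  [load 17/25]
  18 → roll 2 (new)  [load 18/25]
  22 → roll 3 (new)  [load 22/25]
  18 → roll 4 (new)  [load 18/25]
  19 → roll 5 (new)  [load 19/25]
  13 → roll 6 (new)  [load 13/25]
  24 → roll 7 (new)  [load 24/25]
  17 → roll 8 (new)  [load 17/25]
  12 → roll 6  [load 25/25]
  19 → roll 9 (new)  [load 19/25]
  20 → roll 10 (new)  [load 20/25]
  6 → roll 5  [load 25/25]
10 paper rolls opened.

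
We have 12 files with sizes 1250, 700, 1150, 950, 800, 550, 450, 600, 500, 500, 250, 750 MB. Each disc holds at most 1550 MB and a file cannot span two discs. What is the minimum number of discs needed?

Total = 1250 + 1150 + 950 + 800 + 750 + 700 + 600 + 550 + 500 + 500 + 450 + 250 = 8450 MB.
Lower bound: ⌈8450/1550⌉ = 6 discs.
A packing using 6 discs:
  disc 1: 1250 + 250 = 1500
  disc 2: 1150 = 1150
  disc 3: 950 + 600 = 1550
  disc 4: 800 + 750 = 1550
  disc 5: 700 + 550 = 1250
  disc 6: 500 + 500 + 450 = 1450
This matches the lower bound, so 6 is optimal.

6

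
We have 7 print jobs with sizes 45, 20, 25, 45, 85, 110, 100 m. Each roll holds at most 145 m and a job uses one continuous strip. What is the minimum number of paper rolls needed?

4

Total = 110 + 100 + 85 + 45 + 45 + 25 + 20 = 430 m.
Lower bound: ⌈430/145⌉ = 3 paper rolls.
A packing using 4 paper rolls:
  roll 1: 110 + 25 = 135
  roll 2: 100 + 45 = 145
  roll 3: 85 + 45 = 130
  roll 4: 20 = 20
No arrangement into 3 paper rolls stays within capacity, so 4 is optimal.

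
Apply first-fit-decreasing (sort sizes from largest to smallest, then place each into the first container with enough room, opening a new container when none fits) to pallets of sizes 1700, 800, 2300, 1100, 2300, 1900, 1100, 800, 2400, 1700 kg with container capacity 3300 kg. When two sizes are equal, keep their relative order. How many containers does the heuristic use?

6

Sorted descending: 2400, 2300, 2300, 1900, 1700, 1700, 1100, 1100, 800, 800.
  2400 → container 1 (new)  [load 2400/3300]
  2300 → container 2 (new)  [load 2300/3300]
  2300 → container 3 (new)  [load 2300/3300]
  1900 → container 4 (new)  [load 1900/3300]
  1700 → container 5 (new)  [load 1700/3300]
  1700 → container 6 (new)  [load 1700/3300]
  1100 → container 4  [load 3000/3300]
  1100 → container 5  [load 2800/3300]
  800 → container 1  [load 3200/3300]
  800 → container 2  [load 3100/3300]
6 containers opened.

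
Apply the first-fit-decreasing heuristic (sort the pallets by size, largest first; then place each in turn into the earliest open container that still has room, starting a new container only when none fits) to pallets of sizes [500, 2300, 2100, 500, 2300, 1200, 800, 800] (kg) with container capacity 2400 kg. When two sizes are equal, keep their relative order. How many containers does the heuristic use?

5

Sorted descending: 2300, 2300, 2100, 1200, 800, 800, 500, 500.
  2300 → container 1 (new)  [load 2300/2400]
  2300 → container 2 (new)  [load 2300/2400]
  2100 → container 3 (new)  [load 2100/2400]
  1200 → container 4 (new)  [load 1200/2400]
  800 → container 4  [load 2000/2400]
  800 → container 5 (new)  [load 800/2400]
  500 → container 5  [load 1300/2400]
  500 → container 5  [load 1800/2400]
5 containers opened.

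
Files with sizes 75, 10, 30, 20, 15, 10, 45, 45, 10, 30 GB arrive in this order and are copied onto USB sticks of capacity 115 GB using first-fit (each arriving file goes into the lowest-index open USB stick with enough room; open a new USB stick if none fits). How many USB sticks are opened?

3

  75 → USB stick 1 (new)  [load 75/115]
  10 → USB stick 1  [load 85/115]
  30 → USB stick 1  [load 115/115]
  20 → USB stick 2 (new)  [load 20/115]
  15 → USB stick 2  [load 35/115]
  10 → USB stick 2  [load 45/115]
  45 → USB stick 2  [load 90/115]
  45 → USB stick 3 (new)  [load 45/115]
  10 → USB stick 2  [load 100/115]
  30 → USB stick 3  [load 75/115]
3 USB sticks opened.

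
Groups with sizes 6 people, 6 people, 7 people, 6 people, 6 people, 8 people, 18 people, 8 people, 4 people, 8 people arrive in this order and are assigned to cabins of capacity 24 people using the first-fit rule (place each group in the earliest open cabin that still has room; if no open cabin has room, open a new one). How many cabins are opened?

  6 → cabin 1 (new)  [load 6/24]
  6 → cabin 1  [load 12/24]
  7 → cabin 1  [load 19/24]
  6 → cabin 2 (new)  [load 6/24]
  6 → cabin 2  [load 12/24]
  8 → cabin 2  [load 20/24]
  18 → cabin 3 (new)  [load 18/24]
  8 → cabin 4 (new)  [load 8/24]
  4 → cabin 1  [load 23/24]
  8 → cabin 4  [load 16/24]
4 cabins opened.

4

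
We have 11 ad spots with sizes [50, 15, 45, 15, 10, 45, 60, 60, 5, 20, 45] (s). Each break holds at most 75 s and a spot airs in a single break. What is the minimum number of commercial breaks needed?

Total = 60 + 60 + 50 + 45 + 45 + 45 + 20 + 15 + 15 + 10 + 5 = 370 s.
Lower bound: ⌈370/75⌉ = 5 commercial breaks.
Also, 6 ad spots each exceed 75/2 s, and no two of those can share a break, so at least 6 commercial breaks are needed.
A packing using 6 commercial breaks:
  break 1: 60 + 15 = 75
  break 2: 60 + 15 = 75
  break 3: 50 + 20 + 5 = 75
  break 4: 45 + 10 = 55
  break 5: 45 = 45
  break 6: 45 = 45
This matches the lower bound, so 6 is optimal.

6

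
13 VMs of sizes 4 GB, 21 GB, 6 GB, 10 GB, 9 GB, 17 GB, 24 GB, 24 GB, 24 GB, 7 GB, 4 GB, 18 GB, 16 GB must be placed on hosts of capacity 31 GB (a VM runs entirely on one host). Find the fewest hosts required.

Total = 24 + 24 + 24 + 21 + 18 + 17 + 16 + 10 + 9 + 7 + 6 + 4 + 4 = 184 GB.
Lower bound: ⌈184/31⌉ = 6 hosts.
Also, 7 VMs each exceed 31/2 GB, and no two of those can share a host, so at least 7 hosts are needed.
A packing using 7 hosts:
  host 1: 24 + 7 = 31
  host 2: 24 + 6 = 30
  host 3: 24 + 4 = 28
  host 4: 21 + 10 = 31
  host 5: 18 + 9 + 4 = 31
  host 6: 17 = 17
  host 7: 16 = 16
This matches the lower bound, so 7 is optimal.

7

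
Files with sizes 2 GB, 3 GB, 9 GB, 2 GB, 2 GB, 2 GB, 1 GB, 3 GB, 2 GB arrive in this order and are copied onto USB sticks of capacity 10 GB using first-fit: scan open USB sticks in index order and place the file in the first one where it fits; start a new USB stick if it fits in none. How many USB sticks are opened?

  2 → USB stick 1 (new)  [load 2/10]
  3 → USB stick 1  [load 5/10]
  9 → USB stick 2 (new)  [load 9/10]
  2 → USB stick 1  [load 7/10]
  2 → USB stick 1  [load 9/10]
  2 → USB stick 3 (new)  [load 2/10]
  1 → USB stick 1  [load 10/10]
  3 → USB stick 3  [load 5/10]
  2 → USB stick 3  [load 7/10]
3 USB sticks opened.

3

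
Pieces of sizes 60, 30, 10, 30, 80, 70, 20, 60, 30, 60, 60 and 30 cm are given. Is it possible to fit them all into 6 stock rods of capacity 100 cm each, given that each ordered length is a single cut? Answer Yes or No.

Yes

A valid assignment using 6 stock rods:
  stock rod 1: 80 + 20 = 100
  stock rod 2: 70 + 30 = 100
  stock rod 3: 60 + 30 + 10 = 100
  stock rod 4: 60 + 30 = 90
  stock rod 5: 60 + 30 = 90
  stock rod 6: 60 = 60
Every load is within 100 cm, so 6 stock rods suffice.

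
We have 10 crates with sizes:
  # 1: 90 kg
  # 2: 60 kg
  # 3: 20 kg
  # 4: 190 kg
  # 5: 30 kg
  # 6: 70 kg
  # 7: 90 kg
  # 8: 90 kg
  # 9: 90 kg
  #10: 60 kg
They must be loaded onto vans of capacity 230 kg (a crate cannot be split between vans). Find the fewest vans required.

Total = 190 + 90 + 90 + 90 + 90 + 70 + 60 + 60 + 30 + 20 = 790 kg.
Lower bound: ⌈790/230⌉ = 4 vans.
A packing using 4 vans:
  van 1: 190 + 30 = 220
  van 2: 90 + 90 + 20 = 200
  van 3: 90 + 90 = 180
  van 4: 70 + 60 + 60 = 190
This matches the lower bound, so 4 is optimal.

4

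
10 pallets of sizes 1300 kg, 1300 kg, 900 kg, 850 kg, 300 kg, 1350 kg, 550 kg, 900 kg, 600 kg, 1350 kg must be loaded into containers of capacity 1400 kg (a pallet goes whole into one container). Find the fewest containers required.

8

Total = 1350 + 1350 + 1300 + 1300 + 900 + 900 + 850 + 600 + 550 + 300 = 9400 kg.
Lower bound: ⌈9400/1400⌉ = 7 containers.
A packing using 8 containers:
  container 1: 1350 = 1350
  container 2: 1350 = 1350
  container 3: 1300 = 1300
  container 4: 1300 = 1300
  container 5: 900 + 300 = 1200
  container 6: 900 = 900
  container 7: 850 + 550 = 1400
  container 8: 600 = 600
No arrangement into 7 containers stays within capacity, so 8 is optimal.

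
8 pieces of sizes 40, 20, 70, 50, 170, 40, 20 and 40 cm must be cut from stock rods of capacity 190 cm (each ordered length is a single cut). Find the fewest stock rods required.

3

Total = 170 + 70 + 50 + 40 + 40 + 40 + 20 + 20 = 450 cm.
Lower bound: ⌈450/190⌉ = 3 stock rods.
A packing using 3 stock rods:
  stock rod 1: 170 + 20 = 190
  stock rod 2: 70 + 50 + 40 + 20 = 180
  stock rod 3: 40 + 40 = 80
This matches the lower bound, so 3 is optimal.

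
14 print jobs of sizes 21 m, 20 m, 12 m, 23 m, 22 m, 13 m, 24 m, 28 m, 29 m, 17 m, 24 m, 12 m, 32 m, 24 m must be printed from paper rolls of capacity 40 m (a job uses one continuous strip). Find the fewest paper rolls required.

10

Total = 32 + 29 + 28 + 24 + 24 + 24 + 23 + 22 + 21 + 20 + 17 + 13 + 12 + 12 = 301 m.
Lower bound: ⌈301/40⌉ = 8 paper rolls.
Also, 9 print jobs each exceed 20 m, and no two of those can share a roll, so at least 9 paper rolls are needed.
A packing using 10 paper rolls:
  roll 1: 32 = 32
  roll 2: 29 = 29
  roll 3: 28 + 12 = 40
  roll 4: 24 + 13 = 37
  roll 5: 24 + 12 = 36
  roll 6: 24 = 24
  roll 7: 23 + 17 = 40
  roll 8: 22 = 22
  roll 9: 21 = 21
  roll 10: 20 = 20
No arrangement into 9 paper rolls stays within capacity, so 10 is optimal.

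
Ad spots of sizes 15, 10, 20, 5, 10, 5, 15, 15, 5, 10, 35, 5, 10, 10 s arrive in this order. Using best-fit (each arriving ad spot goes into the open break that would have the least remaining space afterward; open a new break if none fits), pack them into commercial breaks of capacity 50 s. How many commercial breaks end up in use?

4

  15 → break 1 (new)  [load 15/50]
  10 → break 1  [load 25/50]
  20 → break 1  [load 45/50]
  5 → break 1  [load 50/50]
  10 → break 2 (new)  [load 10/50]
  5 → break 2  [load 15/50]
  15 → break 2  [load 30/50]
  15 → break 2  [load 45/50]
  5 → break 2  [load 50/50]
  10 → break 3 (new)  [load 10/50]
  35 → break 3  [load 45/50]
  5 → break 3  [load 50/50]
  10 → break 4 (new)  [load 10/50]
  10 → break 4  [load 20/50]
4 commercial breaks opened.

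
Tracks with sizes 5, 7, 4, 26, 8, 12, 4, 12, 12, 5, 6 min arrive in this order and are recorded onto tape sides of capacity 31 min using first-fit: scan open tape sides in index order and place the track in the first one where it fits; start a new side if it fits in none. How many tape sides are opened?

  5 → side 1 (new)  [load 5/31]
  7 → side 1  [load 12/31]
  4 → side 1  [load 16/31]
  26 → side 2 (new)  [load 26/31]
  8 → side 1  [load 24/31]
  12 → side 3 (new)  [load 12/31]
  4 → side 1  [load 28/31]
  12 → side 3  [load 24/31]
  12 → side 4 (new)  [load 12/31]
  5 → side 2  [load 31/31]
  6 → side 3  [load 30/31]
4 tape sides opened.

4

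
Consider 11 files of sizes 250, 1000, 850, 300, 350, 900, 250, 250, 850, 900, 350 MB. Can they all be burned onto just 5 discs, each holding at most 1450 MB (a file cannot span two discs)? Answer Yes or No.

A valid assignment using 5 discs:
  disc 1: 1000 + 350 = 1350
  disc 2: 900 + 350 = 1250
  disc 3: 900 + 300 + 250 = 1450
  disc 4: 850 + 250 + 250 = 1350
  disc 5: 850 = 850
Every load is within 1450 MB, so 5 discs suffice.

Yes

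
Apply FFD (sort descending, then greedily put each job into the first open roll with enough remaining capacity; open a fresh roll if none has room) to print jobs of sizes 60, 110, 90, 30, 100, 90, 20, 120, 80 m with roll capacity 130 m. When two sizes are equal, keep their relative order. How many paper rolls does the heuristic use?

Sorted descending: 120, 110, 100, 90, 90, 80, 60, 30, 20.
  120 → roll 1 (new)  [load 120/130]
  110 → roll 2 (new)  [load 110/130]
  100 → roll 3 (new)  [load 100/130]
  90 → roll 4 (new)  [load 90/130]
  90 → roll 5 (new)  [load 90/130]
  80 → roll 6 (new)  [load 80/130]
  60 → roll 7 (new)  [load 60/130]
  30 → roll 3  [load 130/130]
  20 → roll 2  [load 130/130]
7 paper rolls opened.

7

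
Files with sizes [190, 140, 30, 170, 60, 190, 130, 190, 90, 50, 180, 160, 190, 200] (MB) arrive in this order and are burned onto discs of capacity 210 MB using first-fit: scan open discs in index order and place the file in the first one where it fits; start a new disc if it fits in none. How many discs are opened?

11

  190 → disc 1 (new)  [load 190/210]
  140 → disc 2 (new)  [load 140/210]
  30 → disc 2  [load 170/210]
  170 → disc 3 (new)  [load 170/210]
  60 → disc 4 (new)  [load 60/210]
  190 → disc 5 (new)  [load 190/210]
  130 → disc 4  [load 190/210]
  190 → disc 6 (new)  [load 190/210]
  90 → disc 7 (new)  [load 90/210]
  50 → disc 7  [load 140/210]
  180 → disc 8 (new)  [load 180/210]
  160 → disc 9 (new)  [load 160/210]
  190 → disc 10 (new)  [load 190/210]
  200 → disc 11 (new)  [load 200/210]
11 discs opened.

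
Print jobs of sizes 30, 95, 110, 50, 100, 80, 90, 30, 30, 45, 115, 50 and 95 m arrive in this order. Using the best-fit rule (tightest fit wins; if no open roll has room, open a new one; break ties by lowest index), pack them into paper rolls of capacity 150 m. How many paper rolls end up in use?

7

  30 → roll 1 (new)  [load 30/150]
  95 → roll 1  [load 125/150]
  110 → roll 2 (new)  [load 110/150]
  50 → roll 3 (new)  [load 50/150]
  100 → roll 3  [load 150/150]
  80 → roll 4 (new)  [load 80/150]
  90 → roll 5 (new)  [load 90/150]
  30 → roll 2  [load 140/150]
  30 → roll 5  [load 120/150]
  45 → roll 4  [load 125/150]
  115 → roll 6 (new)  [load 115/150]
  50 → roll 7 (new)  [load 50/150]
  95 → roll 7  [load 145/150]
7 paper rolls opened.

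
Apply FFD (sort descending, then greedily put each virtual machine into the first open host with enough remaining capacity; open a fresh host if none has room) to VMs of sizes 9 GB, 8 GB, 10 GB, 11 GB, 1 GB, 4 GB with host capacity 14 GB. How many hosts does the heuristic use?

4

Sorted descending: 11, 10, 9, 8, 4, 1.
  11 → host 1 (new)  [load 11/14]
  10 → host 2 (new)  [load 10/14]
  9 → host 3 (new)  [load 9/14]
  8 → host 4 (new)  [load 8/14]
  4 → host 2  [load 14/14]
  1 → host 1  [load 12/14]
4 hosts opened.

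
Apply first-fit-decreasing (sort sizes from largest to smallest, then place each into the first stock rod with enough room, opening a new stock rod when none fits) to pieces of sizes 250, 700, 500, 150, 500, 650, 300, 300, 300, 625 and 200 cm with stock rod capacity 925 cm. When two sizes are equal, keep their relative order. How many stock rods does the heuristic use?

6

Sorted descending: 700, 650, 625, 500, 500, 300, 300, 300, 250, 200, 150.
  700 → stock rod 1 (new)  [load 700/925]
  650 → stock rod 2 (new)  [load 650/925]
  625 → stock rod 3 (new)  [load 625/925]
  500 → stock rod 4 (new)  [load 500/925]
  500 → stock rod 5 (new)  [load 500/925]
  300 → stock rod 3  [load 925/925]
  300 → stock rod 4  [load 800/925]
  300 → stock rod 5  [load 800/925]
  250 → stock rod 2  [load 900/925]
  200 → stock rod 1  [load 900/925]
  150 → stock rod 6 (new)  [load 150/925]
6 stock rods opened.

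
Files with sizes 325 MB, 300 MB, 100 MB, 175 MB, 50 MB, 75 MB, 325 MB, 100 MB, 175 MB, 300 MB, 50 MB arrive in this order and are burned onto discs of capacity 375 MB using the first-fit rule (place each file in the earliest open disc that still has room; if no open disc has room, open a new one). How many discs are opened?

6

  325 → disc 1 (new)  [load 325/375]
  300 → disc 2 (new)  [load 300/375]
  100 → disc 3 (new)  [load 100/375]
  175 → disc 3  [load 275/375]
  50 → disc 1  [load 375/375]
  75 → disc 2  [load 375/375]
  325 → disc 4 (new)  [load 325/375]
  100 → disc 3  [load 375/375]
  175 → disc 5 (new)  [load 175/375]
  300 → disc 6 (new)  [load 300/375]
  50 → disc 4  [load 375/375]
6 discs opened.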